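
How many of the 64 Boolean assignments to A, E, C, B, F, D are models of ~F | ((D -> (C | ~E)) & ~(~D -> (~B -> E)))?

36

Initial set: {(~F | ((D -> (C | ~E)) & ~(~D -> (~B -> E))))}.
(~F | ((D -> (C | ~E)) & ~(~D -> (~B -> E)))): β-rule — branch into ~F  //  ((D -> (C | ~E)) & ~(~D -> (~B -> E))).
  branch 1 (add ~F):
    ○ open, literals {F=F}.
  branch 2 (add ((D -> (C | ~E)) & ~(~D -> (~B -> E)))):
    ((D -> (C | ~E)) & ~(~D -> (~B -> E))): α-rule — add (D -> (C | ~E)), ~(~D -> (~B -> E)).
    ~(~D -> (~B -> E)): α-rule — add ~D, ~(~B -> E).
    ~(~B -> E): α-rule — add ~B, ~E.
    (D -> (C | ~E)): β-rule — branch into ~D  //  (C | ~E).
      branch 2.1 (add ~D):
        ○ open, literals {B=F, D=F, E=F}.
      branch 2.2 (add (C | ~E)):
        (C | ~E): β-rule — branch into C  //  ~E.
          branch 2.2.1 (add C):
            ○ open, literals {B=F, C=T, D=F, E=F}.
          branch 2.2.2 (add ~E):
            ○ open, literals {B=F, D=F, E=F}.
0 branches closed, 4 open.
Each open branch fixes some atoms; the unmentioned ones are free. Counting distinct full assignments: branch {F=F} (A, E, C, B, D) contributes 32 new; branch {B=F, D=F, E=F} (A, C, F) contributes 4 new; branch {B=F, C=T, D=F, E=F} (A, F) contributes 0 new; branch {B=F, D=F, E=F} (A, C, F) contributes 0 new. Total: 36.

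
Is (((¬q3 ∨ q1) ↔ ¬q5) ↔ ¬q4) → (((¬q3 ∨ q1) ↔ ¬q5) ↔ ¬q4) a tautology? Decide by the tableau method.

Assume the negation and expand:
Initial set: {¬((((¬q3 ∨ q1) ↔ ¬q5) ↔ ¬q4) → (((¬q3 ∨ q1) ↔ ¬q5) ↔ ¬q4))}.
¬((((¬q3 ∨ q1) ↔ ¬q5) ↔ ¬q4) → (((¬q3 ∨ q1) ↔ ¬q5) ↔ ¬q4)): α-rule — add (((¬q3 ∨ q1) ↔ ¬q5) ↔ ¬q4), ¬(((¬q3 ∨ q1) ↔ ¬q5) ↔ ¬q4).
(((¬q3 ∨ q1) ↔ ¬q5) ↔ ¬q4): β-rule — branch into ((¬q3 ∨ q1) ↔ ¬q5), ¬q4  //  ¬((¬q3 ∨ q1) ↔ ¬q5), ¬¬q4.
  branch 1 (add ((¬q3 ∨ q1) ↔ ¬q5), ¬q4):
    ¬(((¬q3 ∨ q1) ↔ ¬q5) ↔ ¬q4): β-rule — branch into ((¬q3 ∨ q1) ↔ ¬q5), ¬¬q4  //  ¬((¬q3 ∨ q1) ↔ ¬q5), ¬q4.
      branch 1.1 (add ((¬q3 ∨ q1) ↔ ¬q5), ¬¬q4):
        × closes — contains both q4 and ¬q4.
      branch 1.2 (add ¬((¬q3 ∨ q1) ↔ ¬q5), ¬q4):
        ((¬q3 ∨ q1) ↔ ¬q5): β-rule — branch into (¬q3 ∨ q1), ¬q5  //  ¬(¬q3 ∨ q1), ¬¬q5.
          branch 1.2.1 (add (¬q3 ∨ q1), ¬q5):
            ¬((¬q3 ∨ q1) ↔ ¬q5): β-rule — branch into (¬q3 ∨ q1), ¬¬q5  //  ¬(¬q3 ∨ q1), ¬q5.
              branch 1.2.1.1 (add (¬q3 ∨ q1), ¬¬q5):
                × closes — contains both q5 and ¬q5.
              branch 1.2.1.2 (add ¬(¬q3 ∨ q1), ¬q5):
                ¬(¬q3 ∨ q1): α-rule — add ¬¬q3, ¬q1.
                (¬q3 ∨ q1): β-rule — branch into ¬q3  //  q1.
                  branch 1.2.1.2.1 (add ¬q3):
                    × closes — contains both q3 and ¬q3.
                  branch 1.2.1.2.2 (add q1):
                    × closes — contains both q1 and ¬q1.
          branch 1.2.2 (add ¬(¬q3 ∨ q1), ¬¬q5):
            ¬(¬q3 ∨ q1): α-rule — add ¬¬q3, ¬q1.
            ¬((¬q3 ∨ q1) ↔ ¬q5): β-rule — branch into (¬q3 ∨ q1), ¬¬q5  //  ¬(¬q3 ∨ q1), ¬q5.
              branch 1.2.2.1 (add (¬q3 ∨ q1), ¬¬q5):
                (¬q3 ∨ q1): β-rule — branch into ¬q3  //  q1.
                  branch 1.2.2.1.1 (add ¬q3):
                    × closes — contains both q3 and ¬q3.
                  branch 1.2.2.1.2 (add q1):
                    × closes — contains both q1 and ¬q1.
              branch 1.2.2.2 (add ¬(¬q3 ∨ q1), ¬q5):
                × closes — contains both q5 and ¬q5.
  branch 2 (add ¬((¬q3 ∨ q1) ↔ ¬q5), ¬¬q4):
    ¬(((¬q3 ∨ q1) ↔ ¬q5) ↔ ¬q4): β-rule — branch into ((¬q3 ∨ q1) ↔ ¬q5), ¬¬q4  //  ¬((¬q3 ∨ q1) ↔ ¬q5), ¬q4.
      branch 2.1 (add ((¬q3 ∨ q1) ↔ ¬q5), ¬¬q4):
        ¬((¬q3 ∨ q1) ↔ ¬q5): β-rule — branch into (¬q3 ∨ q1), ¬¬q5  //  ¬(¬q3 ∨ q1), ¬q5.
          branch 2.1.1 (add (¬q3 ∨ q1), ¬¬q5):
            ((¬q3 ∨ q1) ↔ ¬q5): β-rule — branch into (¬q3 ∨ q1), ¬q5  //  ¬(¬q3 ∨ q1), ¬¬q5.
              branch 2.1.1.1 (add (¬q3 ∨ q1), ¬q5):
                × closes — contains both q5 and ¬q5.
              branch 2.1.1.2 (add ¬(¬q3 ∨ q1), ¬¬q5):
                ¬(¬q3 ∨ q1): α-rule — add ¬¬q3, ¬q1.
                (¬q3 ∨ q1): β-rule — branch into ¬q3  //  q1.
                  branch 2.1.1.2.1 (add ¬q3):
                    × closes — contains both q3 and ¬q3.
                  branch 2.1.1.2.2 (add q1):
                    × closes — contains both q1 and ¬q1.
          branch 2.1.2 (add ¬(¬q3 ∨ q1), ¬q5):
            ¬(¬q3 ∨ q1): α-rule — add ¬¬q3, ¬q1.
            ((¬q3 ∨ q1) ↔ ¬q5): β-rule — branch into (¬q3 ∨ q1), ¬q5  //  ¬(¬q3 ∨ q1), ¬¬q5.
              branch 2.1.2.1 (add (¬q3 ∨ q1), ¬q5):
                (¬q3 ∨ q1): β-rule — branch into ¬q3  //  q1.
                  branch 2.1.2.1.1 (add ¬q3):
                    × closes — contains both q3 and ¬q3.
                  branch 2.1.2.1.2 (add q1):
                    × closes — contains both q1 and ¬q1.
              branch 2.1.2.2 (add ¬(¬q3 ∨ q1), ¬¬q5):
                × closes — contains both q5 and ¬q5.
      branch 2.2 (add ¬((¬q3 ∨ q1) ↔ ¬q5), ¬q4):
        × closes — contains both q4 and ¬q4.
All 14 branches close.
Every branch closed, so the negation is unsatisfiable and the formula is valid.

Valid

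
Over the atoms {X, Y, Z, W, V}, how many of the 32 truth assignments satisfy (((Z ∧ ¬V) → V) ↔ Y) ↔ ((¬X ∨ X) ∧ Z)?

16

Initial set: {((((Z ∧ ¬V) → V) ↔ Y) ↔ ((¬X ∨ X) ∧ Z))}.
((((Z ∧ ¬V) → V) ↔ Y) ↔ ((¬X ∨ X) ∧ Z)): β-rule — branch into (((Z ∧ ¬V) → V) ↔ Y), ((¬X ∨ X) ∧ Z)  //  ¬(((Z ∧ ¬V) → V) ↔ Y), ¬((¬X ∨ X) ∧ Z).
  branch 1 (add (((Z ∧ ¬V) → V) ↔ Y), ((¬X ∨ X) ∧ Z)):
    ((¬X ∨ X) ∧ Z): α-rule — add (¬X ∨ X), Z.
    (((Z ∧ ¬V) → V) ↔ Y): β-rule — branch into ((Z ∧ ¬V) → V), Y  //  ¬((Z ∧ ¬V) → V), ¬Y.
      branch 1.1 (add ((Z ∧ ¬V) → V), Y):
        (¬X ∨ X): β-rule — branch into ¬X  //  X.
          branch 1.1.1 (add ¬X):
            ((Z ∧ ¬V) → V): β-rule — branch into ¬(Z ∧ ¬V)  //  V.
              branch 1.1.1.1 (add ¬(Z ∧ ¬V)):
                ¬(Z ∧ ¬V): β-rule — branch into ¬Z  //  ¬¬V.
                  branch 1.1.1.1.1 (add ¬Z):
                    × closes — contains both Z and ¬Z.
                  branch 1.1.1.1.2 (add ¬¬V):
                    ○ open, literals {V=T, X=F, Y=T, Z=T}.
              branch 1.1.1.2 (add V):
                ○ open, literals {V=T, X=F, Y=T, Z=T}.
          branch 1.1.2 (add X):
            ((Z ∧ ¬V) → V): β-rule — branch into ¬(Z ∧ ¬V)  //  V.
              branch 1.1.2.1 (add ¬(Z ∧ ¬V)):
                ¬(Z ∧ ¬V): β-rule — branch into ¬Z  //  ¬¬V.
                  branch 1.1.2.1.1 (add ¬Z):
                    × closes — contains both Z and ¬Z.
                  branch 1.1.2.1.2 (add ¬¬V):
                    ○ open, literals {V=T, X=T, Y=T, Z=T}.
              branch 1.1.2.2 (add V):
                ○ open, literals {V=T, X=T, Y=T, Z=T}.
      branch 1.2 (add ¬((Z ∧ ¬V) → V), ¬Y):
        ¬((Z ∧ ¬V) → V): α-rule — add (Z ∧ ¬V), ¬V.
        (Z ∧ ¬V): α-rule — add Z, ¬V.
        (¬X ∨ X): β-rule — branch into ¬X  //  X.
          branch 1.2.1 (add ¬X):
            ○ open, literals {V=F, X=F, Y=F, Z=T}.
          branch 1.2.2 (add X):
            ○ open, literals {V=F, X=T, Y=F, Z=T}.
  branch 2 (add ¬(((Z ∧ ¬V) → V) ↔ Y), ¬((¬X ∨ X) ∧ Z)):
    ¬(((Z ∧ ¬V) → V) ↔ Y): β-rule — branch into ((Z ∧ ¬V) → V), ¬Y  //  ¬((Z ∧ ¬V) → V), Y.
      branch 2.1 (add ((Z ∧ ¬V) → V), ¬Y):
        ¬((¬X ∨ X) ∧ Z): β-rule — branch into ¬(¬X ∨ X)  //  ¬Z.
          branch 2.1.1 (add ¬(¬X ∨ X)):
            ¬(¬X ∨ X): α-rule — add ¬¬X, ¬X.
            × closes — contains both X and ¬X.
          branch 2.1.2 (add ¬Z):
            ((Z ∧ ¬V) → V): β-rule — branch into ¬(Z ∧ ¬V)  //  V.
              branch 2.1.2.1 (add ¬(Z ∧ ¬V)):
                ¬(Z ∧ ¬V): β-rule — branch into ¬Z  //  ¬¬V.
                  branch 2.1.2.1.1 (add ¬Z):
                    ○ open, literals {Y=F, Z=F}.
                  branch 2.1.2.1.2 (add ¬¬V):
                    ○ open, literals {V=T, Y=F, Z=F}.
              branch 2.1.2.2 (add V):
                ○ open, literals {V=T, Y=F, Z=F}.
      branch 2.2 (add ¬((Z ∧ ¬V) → V), Y):
        ¬((Z ∧ ¬V) → V): α-rule — add (Z ∧ ¬V), ¬V.
        (Z ∧ ¬V): α-rule — add Z, ¬V.
        ¬((¬X ∨ X) ∧ Z): β-rule — branch into ¬(¬X ∨ X)  //  ¬Z.
          branch 2.2.1 (add ¬(¬X ∨ X)):
            ¬(¬X ∨ X): α-rule — add ¬¬X, ¬X.
            × closes — contains both X and ¬X.
          branch 2.2.2 (add ¬Z):
            × closes — contains both Z and ¬Z.
5 branches closed, 9 open.
Each open branch fixes some atoms; the unmentioned ones are free. Counting distinct full assignments: branch {V=T, X=F, Y=T, Z=T} (W) contributes 2 new; branch {V=T, X=F, Y=T, Z=T} (W) contributes 0 new; branch {V=T, X=T, Y=T, Z=T} (W) contributes 2 new; branch {V=T, X=T, Y=T, Z=T} (W) contributes 0 new; branch {V=F, X=F, Y=F, Z=T} (W) contributes 2 new; branch {V=F, X=T, Y=F, Z=T} (W) contributes 2 new; branch {Y=F, Z=F} (X, W, V) contributes 8 new; branch {V=T, Y=F, Z=F} (X, W) contributes 0 new; branch {V=T, Y=F, Z=F} (X, W) contributes 0 new. Total: 16.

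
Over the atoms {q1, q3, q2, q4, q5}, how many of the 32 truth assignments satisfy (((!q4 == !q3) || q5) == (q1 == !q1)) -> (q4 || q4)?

Initial set: {T ((((!q4 == !q3) || q5) == (q1 == !q1)) -> (q4 || q4))}.
T ((((!q4 == !q3) || q5) == (q1 == !q1)) -> (q4 || q4)): β-rule — branch into F (((!q4 == !q3) || q5) == (q1 == !q1))  //  T (q4 || q4).
  branch 1 (add F (((!q4 == !q3) || q5) == (q1 == !q1))):
    F (((!q4 == !q3) || q5) == (q1 == !q1)): β-rule — branch into T ((!q4 == !q3) || q5), F (q1 == !q1)  //  F ((!q4 == !q3) || q5), T (q1 == !q1).
      branch 1.1 (add T ((!q4 == !q3) || q5), F (q1 == !q1)):
        T ((!q4 == !q3) || q5): β-rule — branch into T (!q4 == !q3)  //  T q5.
          branch 1.1.1 (add T (!q4 == !q3)):
            F (q1 == !q1): β-rule — branch into T q1, F !q1  //  F q1, T !q1.
              branch 1.1.1.1 (add T q1, F !q1):
                T (!q4 == !q3): β-rule — branch into T !q4, T !q3  //  F !q4, F !q3.
                  branch 1.1.1.1.1 (add T !q4, T !q3):
                    ○ open, literals {q1=1, q3=0, q4=0}.
                  branch 1.1.1.1.2 (add F !q4, F !q3):
                    ○ open, literals {q1=1, q3=1, q4=1}.
              branch 1.1.1.2 (add F q1, T !q1):
                T (!q4 == !q3): β-rule — branch into T !q4, T !q3  //  F !q4, F !q3.
                  branch 1.1.1.2.1 (add T !q4, T !q3):
                    ○ open, literals {q1=0, q3=0, q4=0}.
                  branch 1.1.1.2.2 (add F !q4, F !q3):
                    ○ open, literals {q1=0, q3=1, q4=1}.
          branch 1.1.2 (add T q5):
            F (q1 == !q1): β-rule — branch into T q1, F !q1  //  F q1, T !q1.
              branch 1.1.2.1 (add T q1, F !q1):
                ○ open, literals {q1=1, q5=1}.
              branch 1.1.2.2 (add F q1, T !q1):
                ○ open, literals {q1=0, q5=1}.
      branch 1.2 (add F ((!q4 == !q3) || q5), T (q1 == !q1)):
        F ((!q4 == !q3) || q5): α-rule — add F (!q4 == !q3), F q5.
        T (q1 == !q1): β-rule — branch into T q1, T !q1  //  F q1, F !q1.
          branch 1.2.1 (add T q1, T !q1):
            × closes — contains both q1 and !q1.
          branch 1.2.2 (add F q1, F !q1):
            × closes — contains both q1 and !q1.
  branch 2 (add T (q4 || q4)):
    T (q4 || q4): β-rule — branch into T q4  //  T q4.
      branch 2.1 (add T q4):
        ○ open, literals {q4=1}.
      branch 2.2 (add T q4):
        ○ open, literals {q4=1}.
2 branches closed, 8 open.
Each open branch fixes some atoms; the unmentioned ones are free. Counting distinct full assignments: branch {q1=1, q3=0, q4=0} (q2, q5) contributes 4 new; branch {q1=1, q3=1, q4=1} (q2, q5) contributes 4 new; branch {q1=0, q3=0, q4=0} (q2, q5) contributes 4 new; branch {q1=0, q3=1, q4=1} (q2, q5) contributes 4 new; branch {q1=1, q5=1} (q3, q2, q4) contributes 4 new; branch {q1=0, q5=1} (q3, q2, q4) contributes 4 new; branch {q4=1} (q1, q3, q2, q5) contributes 4 new; branch {q4=1} (q1, q3, q2, q5) contributes 0 new. Total: 28.

28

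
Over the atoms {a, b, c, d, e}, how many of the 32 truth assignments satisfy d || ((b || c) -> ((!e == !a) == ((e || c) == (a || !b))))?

Initial set: {(d || ((b || c) -> ((!e == !a) == ((e || c) == (a || !b)))))}.
(d || ((b || c) -> ((!e == !a) == ((e || c) == (a || !b))))): β-rule — branch into d  //  ((b || c) -> ((!e == !a) == ((e || c) == (a || !b)))).
  branch 1 (add d):
    ○ open, literals {d=true}.
  branch 2 (add ((b || c) -> ((!e == !a) == ((e || c) == (a || !b))))):
    ((b || c) -> ((!e == !a) == ((e || c) == (a || !b)))): β-rule — branch into !(b || c)  //  ((!e == !a) == ((e || c) == (a || !b))).
      branch 2.1 (add !(b || c)):
        !(b || c): α-rule — add !b, !c.
        ○ open, literals {b=false, c=false}.
      branch 2.2 (add ((!e == !a) == ((e || c) == (a || !b)))):
        ((!e == !a) == ((e || c) == (a || !b))): β-rule — branch into (!e == !a), ((e || c) == (a || !b))  //  !(!e == !a), !((e || c) == (a || !b)).
          branch 2.2.1 (add (!e == !a), ((e || c) == (a || !b))):
            (!e == !a): β-rule — branch into !e, !a  //  !!e, !!a.
              branch 2.2.1.1 (add !e, !a):
                ((e || c) == (a || !b)): β-rule — branch into (e || c), (a || !b)  //  !(e || c), !(a || !b).
                  branch 2.2.1.1.1 (add (e || c), (a || !b)):
                    (e || c): β-rule — branch into e  //  c.
                      branch 2.2.1.1.1.1 (add e):
                        × closes — contains both e and !e.
                      branch 2.2.1.1.1.2 (add c):
                        (a || !b): β-rule — branch into a  //  !b.
                          branch 2.2.1.1.1.2.1 (add a):
                            × closes — contains both a and !a.
                          branch 2.2.1.1.1.2.2 (add !b):
                            ○ open, literals {a=false, b=false, c=true, e=false}.
                  branch 2.2.1.1.2 (add !(e || c), !(a || !b)):
                    !(e || c): α-rule — add !e, !c.
                    !(a || !b): α-rule — add !a, !!b.
                    ○ open, literals {a=false, b=true, c=false, e=false}.
              branch 2.2.1.2 (add !!e, !!a):
                ((e || c) == (a || !b)): β-rule — branch into (e || c), (a || !b)  //  !(e || c), !(a || !b).
                  branch 2.2.1.2.1 (add (e || c), (a || !b)):
                    (e || c): β-rule — branch into e  //  c.
                      branch 2.2.1.2.1.1 (add e):
                        (a || !b): β-rule — branch into a  //  !b.
                          branch 2.2.1.2.1.1.1 (add a):
                            ○ open, literals {a=true, e=true}.
                          branch 2.2.1.2.1.1.2 (add !b):
                            ○ open, literals {a=true, b=false, e=true}.
                      branch 2.2.1.2.1.2 (add c):
                        (a || !b): β-rule — branch into a  //  !b.
                          branch 2.2.1.2.1.2.1 (add a):
                            ○ open, literals {a=true, c=true, e=true}.
                          branch 2.2.1.2.1.2.2 (add !b):
                            ○ open, literals {a=true, b=false, c=true, e=true}.
                  branch 2.2.1.2.2 (add !(e || c), !(a || !b)):
                    !(e || c): α-rule — add !e, !c.
                    × closes — contains both e and !e.
          branch 2.2.2 (add !(!e == !a), !((e || c) == (a || !b))):
            !(!e == !a): β-rule — branch into !e, !!a  //  !!e, !a.
              branch 2.2.2.1 (add !e, !!a):
                !((e || c) == (a || !b)): β-rule — branch into (e || c), !(a || !b)  //  !(e || c), (a || !b).
                  branch 2.2.2.1.1 (add (e || c), !(a || !b)):
                    !(a || !b): α-rule — add !a, !!b.
                    × closes — contains both a and !a.
                  branch 2.2.2.1.2 (add !(e || c), (a || !b)):
                    !(e || c): α-rule — add !e, !c.
                    (a || !b): β-rule — branch into a  //  !b.
                      branch 2.2.2.1.2.1 (add a):
                        ○ open, literals {a=true, c=false, e=false}.
                      branch 2.2.2.1.2.2 (add !b):
                        ○ open, literals {a=true, b=false, c=false, e=false}.
              branch 2.2.2.2 (add !!e, !a):
                !((e || c) == (a || !b)): β-rule — branch into (e || c), !(a || !b)  //  !(e || c), (a || !b).
                  branch 2.2.2.2.1 (add (e || c), !(a || !b)):
                    !(a || !b): α-rule — add !a, !!b.
                    (e || c): β-rule — branch into e  //  c.
                      branch 2.2.2.2.1.1 (add e):
                        ○ open, literals {a=false, b=true, e=true}.
                      branch 2.2.2.2.1.2 (add c):
                        ○ open, literals {a=false, b=true, c=true, e=true}.
                  branch 2.2.2.2.2 (add !(e || c), (a || !b)):
                    !(e || c): α-rule — add !e, !c.
                    × closes — contains both e and !e.
5 branches closed, 12 open.
Each open branch fixes some atoms; the unmentioned ones are free. Counting distinct full assignments: branch {d=true} (a, b, c, e) contributes 16 new; branch {b=false, c=false} (a, d, e) contributes 4 new; branch {a=false, b=false, c=true, e=false} (d) contributes 1 new; branch {a=false, b=true, c=false, e=false} (d) contributes 1 new; branch {a=true, e=true} (b, c, d) contributes 3 new; branch {a=true, b=false, e=true} (c, d) contributes 0 new; branch {a=true, c=true, e=true} (b, d) contributes 0 new; branch {a=true, b=false, c=true, e=true} (d) contributes 0 new; branch {a=true, c=false, e=false} (b, d) contributes 1 new; branch {a=true, b=false, c=false, e=false} (d) contributes 0 new; branch {a=false, b=true, e=true} (c, d) contributes 2 new; branch {a=false, b=true, c=true, e=true} (d) contributes 0 new. Total: 28.

28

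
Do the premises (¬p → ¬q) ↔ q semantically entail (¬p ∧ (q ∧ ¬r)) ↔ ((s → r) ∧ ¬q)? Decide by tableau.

Initial set: {((¬p → ¬q) ↔ q); ¬((¬p ∧ (q ∧ ¬r)) ↔ ((s → r) ∧ ¬q))}.
((¬p → ¬q) ↔ q): β-rule — branch into (¬p → ¬q), q  //  ¬(¬p → ¬q), ¬q.
  branch 1 (add (¬p → ¬q), q):
    ¬((¬p ∧ (q ∧ ¬r)) ↔ ((s → r) ∧ ¬q)): β-rule — branch into (¬p ∧ (q ∧ ¬r)), ¬((s → r) ∧ ¬q)  //  ¬(¬p ∧ (q ∧ ¬r)), ((s → r) ∧ ¬q).
      branch 1.1 (add (¬p ∧ (q ∧ ¬r)), ¬((s → r) ∧ ¬q)):
        (¬p ∧ (q ∧ ¬r)): α-rule — add ¬p, (q ∧ ¬r).
        (q ∧ ¬r): α-rule — add q, ¬r.
        (¬p → ¬q): β-rule — branch into ¬¬p  //  ¬q.
          branch 1.1.1 (add ¬¬p):
            × closes — contains both p and ¬p.
          branch 1.1.2 (add ¬q):
            × closes — contains both q and ¬q.
      branch 1.2 (add ¬(¬p ∧ (q ∧ ¬r)), ((s → r) ∧ ¬q)):
        ((s → r) ∧ ¬q): α-rule — add (s → r), ¬q.
        × closes — contains both q and ¬q.
  branch 2 (add ¬(¬p → ¬q), ¬q):
    ¬(¬p → ¬q): α-rule — add ¬p, ¬¬q.
    × closes — contains both q and ¬q.
All 4 branches close.
Every branch closed, so the premises entail the conclusion.

Yes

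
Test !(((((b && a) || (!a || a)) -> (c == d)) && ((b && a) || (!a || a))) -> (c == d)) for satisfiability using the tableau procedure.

Unsatisfiable

Initial set: {!(((((b && a) || (!a || a)) -> (c == d)) && ((b && a) || (!a || a))) -> (c == d))}.
!(((((b && a) || (!a || a)) -> (c == d)) && ((b && a) || (!a || a))) -> (c == d)): α-rule — add ((((b && a) || (!a || a)) -> (c == d)) && ((b && a) || (!a || a))), !(c == d).
((((b && a) || (!a || a)) -> (c == d)) && ((b && a) || (!a || a))): α-rule — add (((b && a) || (!a || a)) -> (c == d)), ((b && a) || (!a || a)).
!(c == d): β-rule — branch into c, !d  //  !c, d.
  branch 1 (add c, !d):
    (((b && a) || (!a || a)) -> (c == d)): β-rule — branch into !((b && a) || (!a || a))  //  (c == d).
      branch 1.1 (add !((b && a) || (!a || a))):
        !((b && a) || (!a || a)): α-rule — add !(b && a), !(!a || a).
        !(!a || a): α-rule — add !!a, !a.
        × closes — contains both a and !a.
      branch 1.2 (add (c == d)):
        ((b && a) || (!a || a)): β-rule — branch into (b && a)  //  (!a || a).
          branch 1.2.1 (add (b && a)):
            (b && a): α-rule — add b, a.
            (c == d): β-rule — branch into c, d  //  !c, !d.
              branch 1.2.1.1 (add c, d):
                × closes — contains both d and !d.
              branch 1.2.1.2 (add !c, !d):
                × closes — contains both c and !c.
          branch 1.2.2 (add (!a || a)):
            (c == d): β-rule — branch into c, d  //  !c, !d.
              branch 1.2.2.1 (add c, d):
                × closes — contains both d and !d.
              branch 1.2.2.2 (add !c, !d):
                × closes — contains both c and !c.
  branch 2 (add !c, d):
    (((b && a) || (!a || a)) -> (c == d)): β-rule — branch into !((b && a) || (!a || a))  //  (c == d).
      branch 2.1 (add !((b && a) || (!a || a))):
        !((b && a) || (!a || a)): α-rule — add !(b && a), !(!a || a).
        !(!a || a): α-rule — add !!a, !a.
        × closes — contains both a and !a.
      branch 2.2 (add (c == d)):
        ((b && a) || (!a || a)): β-rule — branch into (b && a)  //  (!a || a).
          branch 2.2.1 (add (b && a)):
            (b && a): α-rule — add b, a.
            (c == d): β-rule — branch into c, d  //  !c, !d.
              branch 2.2.1.1 (add c, d):
                × closes — contains both c and !c.
              branch 2.2.1.2 (add !c, !d):
                × closes — contains both d and !d.
          branch 2.2.2 (add (!a || a)):
            (c == d): β-rule — branch into c, d  //  !c, !d.
              branch 2.2.2.1 (add c, d):
                × closes — contains both c and !c.
              branch 2.2.2.2 (add !c, !d):
                × closes — contains both d and !d.
All 10 branches close.
Every branch closed; the formula is unsatisfiable.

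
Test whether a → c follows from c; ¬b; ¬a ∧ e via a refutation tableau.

Yes

Initial set: {c; ¬b; (¬a ∧ e); ¬(a → c)}.
(¬a ∧ e): α-rule — add ¬a, e.
¬(a → c): α-rule — add a, ¬c.
× closes — contains both a and ¬a.
All 1 branch closes.
Every branch closed, so the premises entail the conclusion.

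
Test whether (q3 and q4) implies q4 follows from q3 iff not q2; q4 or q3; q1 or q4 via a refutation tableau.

Initial set: {T (q3 iff not q2); T (q4 or q3); T (q1 or q4); F ((q3 and q4) implies q4)}.
F ((q3 and q4) implies q4): α-rule — add T (q3 and q4), F q4.
T (q3 and q4): α-rule — add T q3, T q4.
× closes — contains both q4 and not q4.
All 1 branch closes.
Every branch closed, so the premises entail the conclusion.

Yes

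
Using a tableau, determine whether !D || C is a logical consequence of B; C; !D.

Yes

Initial set: {B; C; !D; !(!D || C)}.
!(!D || C): α-rule — add !!D, !C.
× closes — contains both D and !D.
All 1 branch closes.
Every branch closed, so the premises entail the conclusion.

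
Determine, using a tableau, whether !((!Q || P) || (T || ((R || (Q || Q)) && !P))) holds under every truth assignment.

Not valid

Assume the negation and expand:
Initial set: {!!((!Q || P) || (T || ((R || (Q || Q)) && !P)))}.
!!((!Q || P) || (T || ((R || (Q || Q)) && !P))): β-rule — branch into (!Q || P)  //  (T || ((R || (Q || Q)) && !P)).
  branch 1 (add (!Q || P)):
    (!Q || P): β-rule — branch into !Q  //  P.
      branch 1.1 (add !Q):
        ○ open, literals {Q=false}.
      branch 1.2 (add P):
        ○ open, literals {P=true}.
  branch 2 (add (T || ((R || (Q || Q)) && !P))):
    (T || ((R || (Q || Q)) && !P)): β-rule — branch into T  //  ((R || (Q || Q)) && !P).
      branch 2.1 (add T):
        ○ open, literals {T=true}.
      branch 2.2 (add ((R || (Q || Q)) && !P)):
        ((R || (Q || Q)) && !P): α-rule — add (R || (Q || Q)), !P.
        (R || (Q || Q)): β-rule — branch into R  //  (Q || Q).
          branch 2.2.1 (add R):
            ○ open, literals {P=false, R=true}.
          branch 2.2.2 (add (Q || Q)):
            (Q || Q): β-rule — branch into Q  //  Q.
              branch 2.2.2.1 (add Q):
                ○ open, literals {P=false, Q=true}.
              branch 2.2.2.2 (add Q):
                ○ open, literals {P=false, Q=true}.
0 branches closed, 6 open.
An open branch gives a countermodel: Q=false (unmentioned atoms arbitrary); under it the original formula is false.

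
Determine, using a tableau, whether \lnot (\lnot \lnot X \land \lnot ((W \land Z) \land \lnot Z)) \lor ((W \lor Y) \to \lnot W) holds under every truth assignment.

Not valid

Assume the negation and expand:
Initial set: {\lnot (\lnot (\lnot \lnot X \land \lnot ((W \land Z) \land \lnot Z)) \lor ((W \lor Y) \to \lnot W))}.
\lnot (\lnot (\lnot \lnot X \land \lnot ((W \land Z) \land \lnot Z)) \lor ((W \lor Y) \to \lnot W)): α-rule — add \lnot \lnot (\lnot \lnot X \land \lnot ((W \land Z) \land \lnot Z)), \lnot ((W \lor Y) \to \lnot W).
\lnot \lnot (\lnot \lnot X \land \lnot ((W \land Z) \land \lnot Z)): α-rule — add \lnot \lnot X, \lnot ((W \land Z) \land \lnot Z).
\lnot ((W \lor Y) \to \lnot W): α-rule — add (W \lor Y), \lnot \lnot W.
\lnot \lnot X: drop double negation, giving X.
\lnot ((W \land Z) \land \lnot Z): β-rule — branch into \lnot (W \land Z)  //  \lnot \lnot Z.
  branch 1 (add \lnot (W \land Z)):
    (W \lor Y): β-rule — branch into W  //  Y.
      branch 1.1 (add W):
        \lnot (W \land Z): β-rule — branch into \lnot W  //  \lnot Z.
          branch 1.1.1 (add \lnot W):
            × closes — contains both W and \lnot W.
          branch 1.1.2 (add \lnot Z):
            ○ open, literals {W=T, X=T, Z=F}.
      branch 1.2 (add Y):
        \lnot (W \land Z): β-rule — branch into \lnot W  //  \lnot Z.
          branch 1.2.1 (add \lnot W):
            × closes — contains both W and \lnot W.
          branch 1.2.2 (add \lnot Z):
            ○ open, literals {W=T, X=T, Y=T, Z=F}.
  branch 2 (add \lnot \lnot Z):
    (W \lor Y): β-rule — branch into W  //  Y.
      branch 2.1 (add W):
        ○ open, literals {W=T, X=T, Z=T}.
      branch 2.2 (add Y):
        ○ open, literals {W=T, X=T, Y=T, Z=T}.
2 branches closed, 4 open.
An open branch gives a countermodel: W=T, X=T, Z=F (unmentioned atoms arbitrary); under it the original formula is false.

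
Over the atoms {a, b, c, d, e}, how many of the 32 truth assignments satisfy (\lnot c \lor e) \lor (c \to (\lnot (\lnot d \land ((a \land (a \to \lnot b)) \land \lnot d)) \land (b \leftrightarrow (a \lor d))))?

Initial set: {((\lnot c \lor e) \lor (c \to (\lnot (\lnot d \land ((a \land (a \to \lnot b)) \land \lnot d)) \land (b \leftrightarrow (a \lor d)))))}.
((\lnot c \lor e) \lor (c \to (\lnot (\lnot d \land ((a \land (a \to \lnot b)) \land \lnot d)) \land (b \leftrightarrow (a \lor d))))): β-rule — branch into (\lnot c \lor e)  //  (c \to (\lnot (\lnot d \land ((a \land (a \to \lnot b)) \land \lnot d)) \land (b \leftrightarrow (a \lor d)))).
  branch 1 (add (\lnot c \lor e)):
    (\lnot c \lor e): β-rule — branch into \lnot c  //  e.
      branch 1.1 (add \lnot c):
        ○ open, literals {c=F}.
      branch 1.2 (add e):
        ○ open, literals {e=T}.
  branch 2 (add (c \to (\lnot (\lnot d \land ((a \land (a \to \lnot b)) \land \lnot d)) \land (b \leftrightarrow (a \lor d))))):
    (c \to (\lnot (\lnot d \land ((a \land (a \to \lnot b)) \land \lnot d)) \land (b \leftrightarrow (a \lor d)))): β-rule — branch into \lnot c  //  (\lnot (\lnot d \land ((a \land (a \to \lnot b)) \land \lnot d)) \land (b \leftrightarrow (a \lor d))).
      branch 2.1 (add \lnot c):
        ○ open, literals {c=F}.
      branch 2.2 (add (\lnot (\lnot d \land ((a \land (a \to \lnot b)) \land \lnot d)) \land (b \leftrightarrow (a \lor d)))):
        (\lnot (\lnot d \land ((a \land (a \to \lnot b)) \land \lnot d)) \land (b \leftrightarrow (a \lor d))): α-rule — add \lnot (\lnot d \land ((a \land (a \to \lnot b)) \land \lnot d)), (b \leftrightarrow (a \lor d)).
        \lnot (\lnot d \land ((a \land (a \to \lnot b)) \land \lnot d)): β-rule — branch into \lnot \lnot d  //  \lnot ((a \land (a \to \lnot b)) \land \lnot d).
          branch 2.2.1 (add \lnot \lnot d):
            (b \leftrightarrow (a \lor d)): β-rule — branch into b, (a \lor d)  //  \lnot b, \lnot (a \lor d).
              branch 2.2.1.1 (add b, (a \lor d)):
                (a \lor d): β-rule — branch into a  //  d.
                  branch 2.2.1.1.1 (add a):
                    ○ open, literals {a=T, b=T, d=T}.
                  branch 2.2.1.1.2 (add d):
                    ○ open, literals {b=T, d=T}.
              branch 2.2.1.2 (add \lnot b, \lnot (a \lor d)):
                \lnot (a \lor d): α-rule — add \lnot a, \lnot d.
                × closes — contains both d and \lnot d.
          branch 2.2.2 (add \lnot ((a \land (a \to \lnot b)) \land \lnot d)):
            (b \leftrightarrow (a \lor d)): β-rule — branch into b, (a \lor d)  //  \lnot b, \lnot (a \lor d).
              branch 2.2.2.1 (add b, (a \lor d)):
                \lnot ((a \land (a \to \lnot b)) \land \lnot d): β-rule — branch into \lnot (a \land (a \to \lnot b))  //  \lnot \lnot d.
                  branch 2.2.2.1.1 (add \lnot (a \land (a \to \lnot b))):
                    (a \lor d): β-rule — branch into a  //  d.
                      branch 2.2.2.1.1.1 (add a):
                        \lnot (a \land (a \to \lnot b)): β-rule — branch into \lnot a  //  \lnot (a \to \lnot b).
                          branch 2.2.2.1.1.1.1 (add \lnot a):
                            × closes — contains both a and \lnot a.
                          branch 2.2.2.1.1.1.2 (add \lnot (a \to \lnot b)):
                            \lnot (a \to \lnot b): α-rule — add a, \lnot \lnot b.
                            ○ open, literals {a=T, b=T}.
                      branch 2.2.2.1.1.2 (add d):
                        \lnot (a \land (a \to \lnot b)): β-rule — branch into \lnot a  //  \lnot (a \to \lnot b).
                          branch 2.2.2.1.1.2.1 (add \lnot a):
                            ○ open, literals {a=F, b=T, d=T}.
                          branch 2.2.2.1.1.2.2 (add \lnot (a \to \lnot b)):
                            \lnot (a \to \lnot b): α-rule — add a, \lnot \lnot b.
                            ○ open, literals {a=T, b=T, d=T}.
                  branch 2.2.2.1.2 (add \lnot \lnot d):
                    (a \lor d): β-rule — branch into a  //  d.
                      branch 2.2.2.1.2.1 (add a):
                        ○ open, literals {a=T, b=T, d=T}.
                      branch 2.2.2.1.2.2 (add d):
                        ○ open, literals {b=T, d=T}.
              branch 2.2.2.2 (add \lnot b, \lnot (a \lor d)):
                \lnot (a \lor d): α-rule — add \lnot a, \lnot d.
                \lnot ((a \land (a \to \lnot b)) \land \lnot d): β-rule — branch into \lnot (a \land (a \to \lnot b))  //  \lnot \lnot d.
                  branch 2.2.2.2.1 (add \lnot (a \land (a \to \lnot b))):
                    \lnot (a \land (a \to \lnot b)): β-rule — branch into \lnot a  //  \lnot (a \to \lnot b).
                      branch 2.2.2.2.1.1 (add \lnot a):
                        ○ open, literals {a=F, b=F, d=F}.
                      branch 2.2.2.2.1.2 (add \lnot (a \to \lnot b)):
                        \lnot (a \to \lnot b): α-rule — add a, \lnot \lnot b.
                        × closes — contains both a and \lnot a.
                  branch 2.2.2.2.2 (add \lnot \lnot d):
                    × closes — contains both d and \lnot d.
4 branches closed, 11 open.
Each open branch fixes some atoms; the unmentioned ones are free. Counting distinct full assignments: branch {c=F} (a, b, d, e) contributes 16 new; branch {e=T} (a, b, c, d) contributes 8 new; branch {c=F} (a, b, d, e) contributes 0 new; branch {a=T, b=T, d=T} (c, e) contributes 1 new; branch {b=T, d=T} (a, c, e) contributes 1 new; branch {a=T, b=T} (c, d, e) contributes 1 new; branch {a=F, b=T, d=T} (c, e) contributes 0 new; branch {a=T, b=T, d=T} (c, e) contributes 0 new; branch {a=T, b=T, d=T} (c, e) contributes 0 new; branch {b=T, d=T} (a, c, e) contributes 0 new; branch {a=F, b=F, d=F} (c, e) contributes 1 new. Total: 28.

28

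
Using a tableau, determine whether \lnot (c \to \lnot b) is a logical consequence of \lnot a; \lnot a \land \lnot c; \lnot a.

Initial set: {T \lnot a; T (\lnot a \land \lnot c); T \lnot a; F \lnot (c \to \lnot b)}.
T (\lnot a \land \lnot c): α-rule — add T \lnot a, T \lnot c.
F \lnot (c \to \lnot b): β-rule — branch into F c  //  T \lnot b.
  branch 1 (add F c):
    ○ open, literals {a=0, c=0}.
  branch 2 (add T \lnot b):
    ○ open, literals {a=0, b=0, c=0}.
0 branches closed, 2 open.
An open branch gives a countermodel: a=0, c=0 (unmentioned atoms arbitrary); the premises hold there but the conclusion fails.

No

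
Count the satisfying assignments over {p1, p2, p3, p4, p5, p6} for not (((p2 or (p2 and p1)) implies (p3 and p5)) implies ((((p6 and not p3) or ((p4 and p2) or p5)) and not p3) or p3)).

Initial set: {not (((p2 or (p2 and p1)) implies (p3 and p5)) implies ((((p6 and not p3) or ((p4 and p2) or p5)) and not p3) or p3))}.
not (((p2 or (p2 and p1)) implies (p3 and p5)) implies ((((p6 and not p3) or ((p4 and p2) or p5)) and not p3) or p3)): α-rule — add ((p2 or (p2 and p1)) implies (p3 and p5)), not ((((p6 and not p3) or ((p4 and p2) or p5)) and not p3) or p3).
not ((((p6 and not p3) or ((p4 and p2) or p5)) and not p3) or p3): α-rule — add not (((p6 and not p3) or ((p4 and p2) or p5)) and not p3), not p3.
((p2 or (p2 and p1)) implies (p3 and p5)): β-rule — branch into not (p2 or (p2 and p1))  //  (p3 and p5).
  branch 1 (add not (p2 or (p2 and p1))):
    not (p2 or (p2 and p1)): α-rule — add not p2, not (p2 and p1).
    not (((p6 and not p3) or ((p4 and p2) or p5)) and not p3): β-rule — branch into not ((p6 and not p3) or ((p4 and p2) or p5))  //  not not p3.
      branch 1.1 (add not ((p6 and not p3) or ((p4 and p2) or p5))):
        not ((p6 and not p3) or ((p4 and p2) or p5)): α-rule — add not (p6 and not p3), not ((p4 and p2) or p5).
        not ((p4 and p2) or p5): α-rule — add not (p4 and p2), not p5.
        not (p2 and p1): β-rule — branch into not p2  //  not p1.
          branch 1.1.1 (add not p2):
            not (p6 and not p3): β-rule — branch into not p6  //  not not p3.
              branch 1.1.1.1 (add not p6):
                not (p4 and p2): β-rule — branch into not p4  //  not p2.
                  branch 1.1.1.1.1 (add not p4):
                    ○ open, literals {p2=0, p3=0, p4=0, p5=0, p6=0}.
                  branch 1.1.1.1.2 (add not p2):
                    ○ open, literals {p2=0, p3=0, p5=0, p6=0}.
              branch 1.1.1.2 (add not not p3):
                × closes — contains both p3 and not p3.
          branch 1.1.2 (add not p1):
            not (p6 and not p3): β-rule — branch into not p6  //  not not p3.
              branch 1.1.2.1 (add not p6):
                not (p4 and p2): β-rule — branch into not p4  //  not p2.
                  branch 1.1.2.1.1 (add not p4):
                    ○ open, literals {p1=0, p2=0, p3=0, p4=0, p5=0, p6=0}.
                  branch 1.1.2.1.2 (add not p2):
                    ○ open, literals {p1=0, p2=0, p3=0, p5=0, p6=0}.
              branch 1.1.2.2 (add not not p3):
                × closes — contains both p3 and not p3.
      branch 1.2 (add not not p3):
        × closes — contains both p3 and not p3.
  branch 2 (add (p3 and p5)):
    (p3 and p5): α-rule — add p3, p5.
    × closes — contains both p3 and not p3.
4 branches closed, 4 open.
Each open branch fixes some atoms; the unmentioned ones are free. Counting distinct full assignments: branch {p2=0, p3=0, p4=0, p5=0, p6=0} (p1) contributes 2 new; branch {p2=0, p3=0, p5=0, p6=0} (p1, p4) contributes 2 new; branch {p1=0, p2=0, p3=0, p4=0, p5=0, p6=0} (none free) contributes 0 new; branch {p1=0, p2=0, p3=0, p5=0, p6=0} (p4) contributes 0 new. Total: 4.

4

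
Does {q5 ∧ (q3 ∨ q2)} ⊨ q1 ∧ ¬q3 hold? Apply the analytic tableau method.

Initial set: {T (q5 ∧ (q3 ∨ q2)); F (q1 ∧ ¬q3)}.
T (q5 ∧ (q3 ∨ q2)): α-rule — add T q5, T (q3 ∨ q2).
F (q1 ∧ ¬q3): β-rule — branch into F q1  //  F ¬q3.
  branch 1 (add F q1):
    T (q3 ∨ q2): β-rule — branch into T q3  //  T q2.
      branch 1.1 (add T q3):
        ○ open, literals {q1=0, q3=1, q5=1}.
      branch 1.2 (add T q2):
        ○ open, literals {q1=0, q2=1, q5=1}.
  branch 2 (add F ¬q3):
    T (q3 ∨ q2): β-rule — branch into T q3  //  T q2.
      branch 2.1 (add T q3):
        ○ open, literals {q3=1, q5=1}.
      branch 2.2 (add T q2):
        ○ open, literals {q2=1, q3=1, q5=1}.
0 branches closed, 4 open.
An open branch gives a countermodel: q1=0, q3=1, q5=1 (unmentioned atoms arbitrary); the premises hold there but the conclusion fails.

No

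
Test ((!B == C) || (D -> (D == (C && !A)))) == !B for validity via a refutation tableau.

Assume the negation and expand:
Initial set: {!(((!B == C) || (D -> (D == (C && !A)))) == !B)}.
!(((!B == C) || (D -> (D == (C && !A)))) == !B): β-rule — branch into ((!B == C) || (D -> (D == (C && !A)))), !!B  //  !((!B == C) || (D -> (D == (C && !A)))), !B.
  branch 1 (add ((!B == C) || (D -> (D == (C && !A)))), !!B):
    ((!B == C) || (D -> (D == (C && !A)))): β-rule — branch into (!B == C)  //  (D -> (D == (C && !A))).
      branch 1.1 (add (!B == C)):
        (!B == C): β-rule — branch into !B, C  //  !!B, !C.
          branch 1.1.1 (add !B, C):
            × closes — contains both B and !B.
          branch 1.1.2 (add !!B, !C):
            ○ open, literals {B=1, C=0}.
      branch 1.2 (add (D -> (D == (C && !A)))):
        (D -> (D == (C && !A))): β-rule — branch into !D  //  (D == (C && !A)).
          branch 1.2.1 (add !D):
            ○ open, literals {B=1, D=0}.
          branch 1.2.2 (add (D == (C && !A))):
            (D == (C && !A)): β-rule — branch into D, (C && !A)  //  !D, !(C && !A).
              branch 1.2.2.1 (add D, (C && !A)):
                (C && !A): α-rule — add C, !A.
                ○ open, literals {A=0, B=1, C=1, D=1}.
              branch 1.2.2.2 (add !D, !(C && !A)):
                !(C && !A): β-rule — branch into !C  //  !!A.
                  branch 1.2.2.2.1 (add !C):
                    ○ open, literals {B=1, C=0, D=0}.
                  branch 1.2.2.2.2 (add !!A):
                    ○ open, literals {A=1, B=1, D=0}.
  branch 2 (add !((!B == C) || (D -> (D == (C && !A)))), !B):
    !((!B == C) || (D -> (D == (C && !A)))): α-rule — add !(!B == C), !(D -> (D == (C && !A))).
    !(D -> (D == (C && !A))): α-rule — add D, !(D == (C && !A)).
    !(!B == C): β-rule — branch into !B, !C  //  !!B, C.
      branch 2.1 (add !B, !C):
        !(D == (C && !A)): β-rule — branch into D, !(C && !A)  //  !D, (C && !A).
          branch 2.1.1 (add D, !(C && !A)):
            !(C && !A): β-rule — branch into !C  //  !!A.
              branch 2.1.1.1 (add !C):
                ○ open, literals {B=0, C=0, D=1}.
              branch 2.1.1.2 (add !!A):
                ○ open, literals {A=1, B=0, C=0, D=1}.
          branch 2.1.2 (add !D, (C && !A)):
            × closes — contains both D and !D.
      branch 2.2 (add !!B, C):
        × closes — contains both B and !B.
3 branches closed, 7 open.
An open branch gives a countermodel: B=1, C=0 (unmentioned atoms arbitrary); under it the original formula is false.

Not valid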